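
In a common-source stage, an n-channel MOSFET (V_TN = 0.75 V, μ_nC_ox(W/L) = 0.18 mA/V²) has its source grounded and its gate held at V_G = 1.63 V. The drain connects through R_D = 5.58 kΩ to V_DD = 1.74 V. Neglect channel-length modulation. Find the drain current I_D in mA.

V_GS = V_G = 1.63 V, so V_ov = 1.63 − 0.75 = 0.88 V.
Assume saturation: I_D = ½ k_n V_ov² = 0.5 × 0.18 × 0.88² = 0.0697 mA, giving V_DS = V_DD − I_D R_D = 1.74 − 0.0697 × 5.58 = 1.35 V.
V_DS = 1.35 V ≥ V_ov = 0.88 V, confirming saturation.

I_D = 0.0697 mA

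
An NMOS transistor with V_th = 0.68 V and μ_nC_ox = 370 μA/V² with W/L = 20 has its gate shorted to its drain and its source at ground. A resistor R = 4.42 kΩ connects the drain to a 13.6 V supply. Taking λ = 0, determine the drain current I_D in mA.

With gate tied to drain, V_GS = V_DS ≥ V_GS − V_th, so the device is in saturation.
k_n = μ_nC_ox · (W/L) = 7.4 mA/V².
KCL at the drain: ½ k_n (V_GS − V_th)² = (V_DD − V_GS)/R.
Let x = V_GS − 0.68. Then 16.4 x² + x − 12.92 = 0, giving x = 0.859 V (positive root), so V_GS = 1.54 V.
I_D = (V_DD − V_GS)/R = (13.6 − 1.54) / 4.42 = 2.73 mA.

I_D = 2.73 mA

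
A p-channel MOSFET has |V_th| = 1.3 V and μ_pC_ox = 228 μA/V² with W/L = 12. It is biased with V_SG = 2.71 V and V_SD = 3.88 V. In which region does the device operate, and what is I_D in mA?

k_p = μ_pC_ox · (W/L) = 2.736 mA/V².
V_ov = V_SG − |V_th| = 2.71 − 1.3 = 1.41 V.
Since V_SD = 3.88 V ≥ V_ov = 1.41 V, the device is in saturation.
I_D = ½ k_p V_ov² = 0.5 × 2.736 × 1.41² = 2.72 mA.

Saturation; I_D = 2.72 mA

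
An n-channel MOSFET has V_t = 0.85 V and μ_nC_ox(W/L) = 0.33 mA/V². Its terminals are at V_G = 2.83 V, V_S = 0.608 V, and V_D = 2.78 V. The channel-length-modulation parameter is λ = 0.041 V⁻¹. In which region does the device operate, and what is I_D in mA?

Saturation; I_D = 0.338 mA

V_GS = V_G − V_S = 2.83 − 0.608 = 2.22 V; V_DS = V_D − V_S = 2.78 − 0.608 = 2.17 V.
V_ov = V_GS − V_t = 2.22 − 0.85 = 1.37 V.
Since V_DS = 2.17 V ≥ V_ov = 1.37 V, the device is in saturation.
I_D = ½ k_n V_ov² (1 + λ V_DS) = 0.5 × 0.33 × 1.37² × (1 + 0.041 × 2.17) = 0.338 mA.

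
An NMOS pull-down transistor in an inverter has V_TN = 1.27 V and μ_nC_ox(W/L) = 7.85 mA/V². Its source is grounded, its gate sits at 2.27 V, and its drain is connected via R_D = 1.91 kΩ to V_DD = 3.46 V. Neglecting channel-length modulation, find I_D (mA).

V_GS = V_G = 2.27 V, so V_ov = 2.27 − 1.27 = 1 V.
Assume saturation: I_D = ½ k_n V_ov² = 0.5 × 7.85 × 1² = 3.92 mA, giving V_DS = V_DD − I_D R_D = 3.46 − 3.92 × 1.91 = -4.04 V.
But -4.04 V < V_ov = 1 V, so the device is actually in triode.
In triode I_D = k_n[V_ov V_DS − ½ V_DS²] and I_D = (V_DD − V_DS)/R_D. Equating: 7.5 V_DS² − 15.99 V_DS + 3.46 = 0, giving V_DS = 0.244 V (the root below V_ov).
I_D = (3.46 − 0.244) / 1.91 = 1.68 mA.

I_D = 1.68 mA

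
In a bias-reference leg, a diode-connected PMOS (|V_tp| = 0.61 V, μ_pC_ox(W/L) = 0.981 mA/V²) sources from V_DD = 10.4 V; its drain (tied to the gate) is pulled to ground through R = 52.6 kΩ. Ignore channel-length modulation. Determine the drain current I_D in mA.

With gate tied to drain, V_SG = V_SD ≥ V_SG − |V_tp|, so the device is in saturation.
KCL at the drain: ½ k_p (V_SG − |V_tp|)² = (V_DD − V_SG)/R.
Let x = V_SG − 0.61. Then 25.8 x² + x − 9.79 = 0, giving x = 0.597 V (positive root), so V_SG = 1.21 V.
I_D = (V_DD − V_SG)/R = (10.4 − 1.21) / 52.6 = 0.175 mA.

I_D = 0.175 mA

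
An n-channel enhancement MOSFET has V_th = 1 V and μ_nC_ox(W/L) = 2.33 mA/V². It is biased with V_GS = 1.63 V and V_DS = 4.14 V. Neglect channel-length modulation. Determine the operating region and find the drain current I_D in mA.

V_ov = V_GS − V_th = 1.63 − 1 = 0.63 V.
Since V_DS = 4.14 V ≥ V_ov = 0.63 V, the device is in saturation.
I_D = ½ k_n V_ov² = 0.5 × 2.33 × 0.63² = 0.462 mA.

Saturation; I_D = 0.462 mA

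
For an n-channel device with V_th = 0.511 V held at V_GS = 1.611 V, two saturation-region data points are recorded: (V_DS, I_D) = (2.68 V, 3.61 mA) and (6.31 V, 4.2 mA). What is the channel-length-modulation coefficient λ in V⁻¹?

λ = 0.0512 V⁻¹

With V_GS fixed, I_D ∝ (1 + λ V_DS) in saturation, so I_D2/I_D1 = (1 + λ V_DS2)/(1 + λ V_DS1).
4.2/3.61 = 1.163 = (1 + 6.31 λ)/(1 + 2.68 λ).
Solving: λ (I_D1 V_DS2 − I_D2 V_DS1) = I_D2 − I_D1, so λ = (4.2 − 3.61) / (3.61 × 6.31 − 4.2 × 2.68) = 0.59 / 11.5 = 0.0512 V⁻¹.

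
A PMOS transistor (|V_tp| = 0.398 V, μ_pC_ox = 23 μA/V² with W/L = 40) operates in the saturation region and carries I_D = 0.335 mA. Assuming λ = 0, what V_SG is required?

k_p = μ_pC_ox · (W/L) = 0.92 mA/V².
In saturation I_D = ½ k_p (V_SG − |V_tp|)², so V_SG − |V_tp| = √(2 I_D / k_p) = √(2 × 0.335 / 0.92) = 0.853 V.
V_SG = 0.398 + 0.853 = 1.25 V.

V_SG = 1.25 V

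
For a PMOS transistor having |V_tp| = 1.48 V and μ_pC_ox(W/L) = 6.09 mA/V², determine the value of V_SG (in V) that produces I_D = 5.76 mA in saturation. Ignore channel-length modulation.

In saturation I_D = ½ k_p (V_SG − |V_tp|)², so V_SG − |V_tp| = √(2 I_D / k_p) = √(2 × 5.76 / 6.09) = 1.38 V.
V_SG = 1.48 + 1.38 = 2.86 V.

V_SG = 2.86 V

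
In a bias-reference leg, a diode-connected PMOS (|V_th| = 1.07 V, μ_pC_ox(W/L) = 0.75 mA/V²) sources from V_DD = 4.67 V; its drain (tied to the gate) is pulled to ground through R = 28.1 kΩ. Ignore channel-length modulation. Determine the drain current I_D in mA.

With gate tied to drain, V_SG = V_SD ≥ V_SG − |V_th|, so the device is in saturation.
KCL at the drain: ½ k_p (V_SG − |V_th|)² = (V_DD − V_SG)/R.
Let x = V_SG − 1.07. Then 10.5 x² + x − 3.6 = 0, giving x = 0.539 V (positive root), so V_SG = 1.61 V.
I_D = (V_DD − V_SG)/R = (4.67 − 1.61) / 28.1 = 0.109 mA.

I_D = 0.109 mA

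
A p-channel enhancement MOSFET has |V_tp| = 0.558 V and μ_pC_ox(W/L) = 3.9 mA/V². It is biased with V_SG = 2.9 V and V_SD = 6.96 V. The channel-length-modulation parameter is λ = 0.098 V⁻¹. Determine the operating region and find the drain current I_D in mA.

Saturation; I_D = 18.0 mA

V_ov = V_SG − |V_tp| = 2.9 − 0.558 = 2.34 V.
Since V_SD = 6.96 V ≥ V_ov = 2.34 V, the device is in saturation.
I_D = ½ k_p V_ov² (1 + λ V_SD) = 0.5 × 3.9 × 2.34² × (1 + 0.098 × 6.96) = 18 mA.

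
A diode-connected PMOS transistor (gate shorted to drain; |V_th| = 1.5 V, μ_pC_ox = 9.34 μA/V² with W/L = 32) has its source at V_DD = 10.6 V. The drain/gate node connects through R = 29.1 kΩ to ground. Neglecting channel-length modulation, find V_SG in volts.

With gate tied to drain, V_SG = V_SD ≥ V_SG − |V_th|, so the device is in saturation.
k_p = μ_pC_ox · (W/L) = 0.2989 mA/V².
KCL at the drain: ½ k_p (V_SG − |V_th|)² = (V_DD − V_SG)/R.
Let x = V_SG − 1.5. Then 4.35 x² + x − 9.1 = 0, giving x = 1.34 V (positive root), so V_SG = 2.84 V.
I_D = (V_DD − V_SG)/R = (10.6 − 2.84) / 29.1 = 0.267 mA.

V_SG = 2.84 V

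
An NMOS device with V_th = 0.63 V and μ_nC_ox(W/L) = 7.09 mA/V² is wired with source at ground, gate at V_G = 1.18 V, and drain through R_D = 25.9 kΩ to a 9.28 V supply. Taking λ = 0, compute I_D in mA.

I_D = 0.354 mA

V_GS = V_G = 1.18 V, so V_ov = 1.18 − 0.63 = 0.55 V.
Assume saturation: I_D = ½ k_n V_ov² = 0.5 × 7.09 × 0.55² = 1.07 mA, giving V_DS = V_DD − I_D R_D = 9.28 − 1.07 × 25.9 = -18.5 V.
But -18.5 V < V_ov = 0.55 V, so the device is actually in triode.
In triode I_D = k_n[V_ov V_DS − ½ V_DS²] and I_D = (V_DD − V_DS)/R_D. Equating: 91.8 V_DS² − 102 V_DS + 9.28 = 0, giving V_DS = 0.1 V (the root below V_ov).
I_D = (9.28 − 0.1) / 25.9 = 0.354 mA.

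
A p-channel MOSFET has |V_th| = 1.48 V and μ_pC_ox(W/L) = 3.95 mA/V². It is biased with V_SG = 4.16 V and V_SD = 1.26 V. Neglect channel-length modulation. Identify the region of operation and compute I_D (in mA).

Triode; I_D = 10.2 mA

V_ov = V_SG − |V_th| = 4.16 − 1.48 = 2.68 V.
Since V_SD = 1.26 V < V_ov = 2.68 V, the device is in the triode region.
I_D = k_p [V_ov · V_SD − ½ V_SD²] = 3.95 × [2.68 × 1.26 − 0.5 × 1.26²] = 10.2 mA.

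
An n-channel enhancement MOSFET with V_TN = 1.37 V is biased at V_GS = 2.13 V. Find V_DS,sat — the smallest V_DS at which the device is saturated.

The boundary between triode and saturation is V_DS = V_GS − V_TN = V_ov.
V_ov = 2.13 − 1.37 = 0.76 V.

V_DS,sat = 0.760 V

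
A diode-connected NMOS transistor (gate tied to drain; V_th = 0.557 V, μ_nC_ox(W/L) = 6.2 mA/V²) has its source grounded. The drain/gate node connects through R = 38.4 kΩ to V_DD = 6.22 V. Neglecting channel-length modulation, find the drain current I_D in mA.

With gate tied to drain, V_GS = V_DS ≥ V_GS − V_th, so the device is in saturation.
KCL at the drain: ½ k_n (V_GS − V_th)² = (V_DD − V_GS)/R.
Let x = V_GS − 0.557. Then 119 x² + x − 5.663 = 0, giving x = 0.214 V (positive root), so V_GS = 0.771 V.
I_D = (V_DD − V_GS)/R = (6.22 − 0.771) / 38.4 = 0.142 mA.

I_D = 0.142 mA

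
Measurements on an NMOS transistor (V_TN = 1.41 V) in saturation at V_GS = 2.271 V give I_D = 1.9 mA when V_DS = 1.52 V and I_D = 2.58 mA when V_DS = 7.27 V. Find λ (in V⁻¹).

With V_GS fixed, I_D ∝ (1 + λ V_DS) in saturation, so I_D2/I_D1 = (1 + λ V_DS2)/(1 + λ V_DS1).
2.58/1.9 = 1.358 = (1 + 7.27 λ)/(1 + 1.52 λ).
Solving: λ (I_D1 V_DS2 − I_D2 V_DS1) = I_D2 − I_D1, so λ = (2.58 − 1.9) / (1.9 × 7.27 − 2.58 × 1.52) = 0.68 / 9.89 = 0.0687 V⁻¹.

λ = 0.0687 V⁻¹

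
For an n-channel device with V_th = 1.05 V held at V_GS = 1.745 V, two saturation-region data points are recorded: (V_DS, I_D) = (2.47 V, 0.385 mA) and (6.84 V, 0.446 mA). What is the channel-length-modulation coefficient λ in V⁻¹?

λ = 0.0398 V⁻¹

With V_GS fixed, I_D ∝ (1 + λ V_DS) in saturation, so I_D2/I_D1 = (1 + λ V_DS2)/(1 + λ V_DS1).
0.446/0.385 = 1.158 = (1 + 6.84 λ)/(1 + 2.47 λ).
Solving: λ (I_D1 V_DS2 − I_D2 V_DS1) = I_D2 − I_D1, so λ = (0.446 − 0.385) / (0.385 × 6.84 − 0.446 × 2.47) = 0.061 / 1.53 = 0.0398 V⁻¹.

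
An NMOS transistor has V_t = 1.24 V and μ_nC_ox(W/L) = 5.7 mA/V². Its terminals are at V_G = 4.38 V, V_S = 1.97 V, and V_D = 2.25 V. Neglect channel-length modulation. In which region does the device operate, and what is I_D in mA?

Triode; I_D = 1.64 mA

V_GS = V_G − V_S = 4.38 − 1.97 = 2.41 V; V_DS = V_D − V_S = 2.25 − 1.97 = 0.28 V.
V_ov = V_GS − V_t = 2.41 − 1.24 = 1.17 V.
Since V_DS = 0.28 V < V_ov = 1.17 V, the device is in the triode region.
I_D = k_n [V_ov · V_DS − ½ V_DS²] = 5.7 × [1.17 × 0.28 − 0.5 × 0.28²] = 1.64 mA.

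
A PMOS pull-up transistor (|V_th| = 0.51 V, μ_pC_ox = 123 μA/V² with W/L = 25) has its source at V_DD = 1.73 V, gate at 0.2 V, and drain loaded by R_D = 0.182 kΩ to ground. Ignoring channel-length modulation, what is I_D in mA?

V_SG = V_DD − V_G = 1.73 − 0.2 = 1.53 V, so V_ov = 1.53 − 0.51 = 1.02 V.
k_p = μ_pC_ox · (W/L) = 3.075 mA/V².
Assume saturation: I_D = ½ k_p V_ov² = 0.5 × 3.075 × 1.02² = 1.6 mA, giving V_SD = V_DD − I_D R_D = 1.73 − 1.6 × 0.182 = 1.44 V.
V_SD = 1.44 V ≥ V_ov = 1.02 V, confirming saturation.

I_D = 1.60 mA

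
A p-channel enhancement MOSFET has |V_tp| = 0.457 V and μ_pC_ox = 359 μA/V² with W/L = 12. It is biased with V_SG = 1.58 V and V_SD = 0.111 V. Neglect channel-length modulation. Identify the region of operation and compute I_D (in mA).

Triode; I_D = 0.510 mA

k_p = μ_pC_ox · (W/L) = 4.308 mA/V².
V_ov = V_SG − |V_tp| = 1.58 − 0.457 = 1.12 V.
Since V_SD = 0.111 V < V_ov = 1.12 V, the device is in the triode region.
I_D = k_p [V_ov · V_SD − ½ V_SD²] = 4.308 × [1.12 × 0.111 − 0.5 × 0.111²] = 0.51 mA.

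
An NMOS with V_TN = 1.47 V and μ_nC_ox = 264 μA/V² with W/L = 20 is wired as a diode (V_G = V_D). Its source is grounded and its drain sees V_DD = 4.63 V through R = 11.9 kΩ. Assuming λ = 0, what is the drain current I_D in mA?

With gate tied to drain, V_GS = V_DS ≥ V_GS − V_TN, so the device is in saturation.
k_n = μ_nC_ox · (W/L) = 5.28 mA/V².
KCL at the drain: ½ k_n (V_GS − V_TN)² = (V_DD − V_GS)/R.
Let x = V_GS − 1.47. Then 31.4 x² + x − 3.16 = 0, giving x = 0.302 V (positive root), so V_GS = 1.77 V.
I_D = (V_DD − V_GS)/R = (4.63 − 1.77) / 11.9 = 0.24 mA.

I_D = 0.240 mA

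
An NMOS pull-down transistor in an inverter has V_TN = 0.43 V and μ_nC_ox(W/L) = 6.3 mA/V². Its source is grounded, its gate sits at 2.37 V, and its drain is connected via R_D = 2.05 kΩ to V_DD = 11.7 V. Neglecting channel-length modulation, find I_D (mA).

I_D = 5.46 mA

V_GS = V_G = 2.37 V, so V_ov = 2.37 − 0.43 = 1.94 V.
Assume saturation: I_D = ½ k_n V_ov² = 0.5 × 6.3 × 1.94² = 11.9 mA, giving V_DS = V_DD − I_D R_D = 11.7 − 11.9 × 2.05 = -12.6 V.
But -12.6 V < V_ov = 1.94 V, so the device is actually in triode.
In triode I_D = k_n[V_ov V_DS − ½ V_DS²] and I_D = (V_DD − V_DS)/R_D. Equating: 6.46 V_DS² − 26.06 V_DS + 11.7 = 0, giving V_DS = 0.515 V (the root below V_ov).
I_D = (11.7 − 0.515) / 2.05 = 5.46 mA.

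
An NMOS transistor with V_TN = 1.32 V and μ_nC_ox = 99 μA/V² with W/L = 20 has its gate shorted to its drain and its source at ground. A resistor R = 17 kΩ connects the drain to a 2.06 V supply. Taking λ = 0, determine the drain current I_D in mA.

I_D = 0.0328 mA

With gate tied to drain, V_GS = V_DS ≥ V_GS − V_TN, so the device is in saturation.
k_n = μ_nC_ox · (W/L) = 1.98 mA/V².
KCL at the drain: ½ k_n (V_GS − V_TN)² = (V_DD − V_GS)/R.
Let x = V_GS − 1.32. Then 16.8 x² + x − 0.74 = 0, giving x = 0.182 V (positive root), so V_GS = 1.5 V.
I_D = (V_DD − V_GS)/R = (2.06 − 1.5) / 17 = 0.0328 mA.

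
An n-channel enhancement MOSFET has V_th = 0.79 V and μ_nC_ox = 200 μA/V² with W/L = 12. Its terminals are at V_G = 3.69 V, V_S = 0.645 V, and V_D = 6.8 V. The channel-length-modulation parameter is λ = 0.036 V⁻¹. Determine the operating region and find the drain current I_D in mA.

Saturation; I_D = 7.45 mA

V_GS = V_G − V_S = 3.69 − 0.645 = 3.04 V; V_DS = V_D − V_S = 6.8 − 0.645 = 6.15 V.
k_n = μ_nC_ox · (W/L) = 2.4 mA/V².
V_ov = V_GS − V_th = 3.04 − 0.79 = 2.25 V.
Since V_DS = 6.15 V ≥ V_ov = 2.25 V, the device is in saturation.
I_D = ½ k_n V_ov² (1 + λ V_DS) = 0.5 × 2.4 × 2.25² × (1 + 0.036 × 6.15) = 7.45 mA.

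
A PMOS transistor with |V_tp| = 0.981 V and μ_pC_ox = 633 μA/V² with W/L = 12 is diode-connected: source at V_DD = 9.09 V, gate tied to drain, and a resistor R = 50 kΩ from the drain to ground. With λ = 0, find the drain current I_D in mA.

I_D = 0.158 mA

With gate tied to drain, V_SG = V_SD ≥ V_SG − |V_tp|, so the device is in saturation.
k_p = μ_pC_ox · (W/L) = 7.596 mA/V².
KCL at the drain: ½ k_p (V_SG − |V_tp|)² = (V_DD − V_SG)/R.
Let x = V_SG − 0.981. Then 190 x² + x − 8.109 = 0, giving x = 0.204 V (positive root), so V_SG = 1.19 V.
I_D = (V_DD − V_SG)/R = (9.09 − 1.19) / 50 = 0.158 mA.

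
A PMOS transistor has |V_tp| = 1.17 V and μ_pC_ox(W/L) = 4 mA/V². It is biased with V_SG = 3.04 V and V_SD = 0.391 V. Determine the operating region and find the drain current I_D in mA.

V_ov = V_SG − |V_tp| = 3.04 − 1.17 = 1.87 V.
Since V_SD = 0.391 V < V_ov = 1.87 V, the device is in the triode region.
I_D = k_p [V_ov · V_SD − ½ V_SD²] = 4 × [1.87 × 0.391 − 0.5 × 0.391²] = 2.62 mA.

Triode; I_D = 2.62 mA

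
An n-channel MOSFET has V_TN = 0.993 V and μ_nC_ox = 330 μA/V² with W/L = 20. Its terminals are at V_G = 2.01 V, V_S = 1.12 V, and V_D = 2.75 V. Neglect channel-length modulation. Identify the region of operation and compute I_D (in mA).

V_GS = V_G − V_S = 2.01 − 1.12 = 0.89 V; V_DS = V_D − V_S = 2.75 − 1.12 = 1.63 V.
V_GS = 0.89 V < V_TN = 0.993 V, so the transistor is in cutoff.

Cutoff; I_D = 0 mA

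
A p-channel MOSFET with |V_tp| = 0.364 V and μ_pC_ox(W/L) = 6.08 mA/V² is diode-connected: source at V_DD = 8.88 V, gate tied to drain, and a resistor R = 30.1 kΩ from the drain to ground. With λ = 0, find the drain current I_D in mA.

I_D = 0.273 mA

With gate tied to drain, V_SG = V_SD ≥ V_SG − |V_tp|, so the device is in saturation.
KCL at the drain: ½ k_p (V_SG − |V_tp|)² = (V_DD − V_SG)/R.
Let x = V_SG − 0.364. Then 91.5 x² + x − 8.516 = 0, giving x = 0.3 V (positive root), so V_SG = 0.664 V.
I_D = (V_DD − V_SG)/R = (8.88 − 0.664) / 30.1 = 0.273 mA.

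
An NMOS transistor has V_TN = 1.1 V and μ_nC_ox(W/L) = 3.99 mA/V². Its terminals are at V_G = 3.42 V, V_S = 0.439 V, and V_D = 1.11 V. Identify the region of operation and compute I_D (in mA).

V_GS = V_G − V_S = 3.42 − 0.439 = 2.98 V; V_DS = V_D − V_S = 1.11 − 0.439 = 0.671 V.
V_ov = V_GS − V_TN = 2.98 − 1.1 = 1.88 V.
Since V_DS = 0.671 V < V_ov = 1.88 V, the device is in the triode region.
I_D = k_n [V_ov · V_DS − ½ V_DS²] = 3.99 × [1.88 × 0.671 − 0.5 × 0.671²] = 4.14 mA.

Triode; I_D = 4.14 mA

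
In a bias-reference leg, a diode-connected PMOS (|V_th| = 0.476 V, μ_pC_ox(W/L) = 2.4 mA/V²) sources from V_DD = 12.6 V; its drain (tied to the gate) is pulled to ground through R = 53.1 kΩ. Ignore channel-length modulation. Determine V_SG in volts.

With gate tied to drain, V_SG = V_SD ≥ V_SG − |V_th|, so the device is in saturation.
KCL at the drain: ½ k_p (V_SG − |V_th|)² = (V_DD − V_SG)/R.
Let x = V_SG − 0.476. Then 63.7 x² + x − 12.12 = 0, giving x = 0.428 V (positive root), so V_SG = 0.904 V.
I_D = (V_DD − V_SG)/R = (12.6 − 0.904) / 53.1 = 0.22 mA.

V_SG = 0.904 V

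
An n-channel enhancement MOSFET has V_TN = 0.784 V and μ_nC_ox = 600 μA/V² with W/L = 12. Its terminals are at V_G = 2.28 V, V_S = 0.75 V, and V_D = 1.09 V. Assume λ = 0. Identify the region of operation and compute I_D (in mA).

V_GS = V_G − V_S = 2.28 − 0.75 = 1.53 V; V_DS = V_D − V_S = 1.09 − 0.75 = 0.34 V.
k_n = μ_nC_ox · (W/L) = 7.2 mA/V².
V_ov = V_GS − V_TN = 1.53 − 0.784 = 0.746 V.
Since V_DS = 0.34 V < V_ov = 0.746 V, the device is in the triode region.
I_D = k_n [V_ov · V_DS − ½ V_DS²] = 7.2 × [0.746 × 0.34 − 0.5 × 0.34²] = 1.41 mA.

Triode; I_D = 1.41 mA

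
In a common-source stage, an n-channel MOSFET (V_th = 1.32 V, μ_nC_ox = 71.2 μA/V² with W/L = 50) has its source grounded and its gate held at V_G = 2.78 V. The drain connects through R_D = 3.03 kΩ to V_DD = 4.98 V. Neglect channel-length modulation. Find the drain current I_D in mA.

V_GS = V_G = 2.78 V, so V_ov = 2.78 − 1.32 = 1.46 V.
k_n = μ_nC_ox · (W/L) = 3.56 mA/V².
Assume saturation: I_D = ½ k_n V_ov² = 0.5 × 3.56 × 1.46² = 3.79 mA, giving V_DS = V_DD − I_D R_D = 4.98 − 3.79 × 3.03 = -6.52 V.
But -6.52 V < V_ov = 1.46 V, so the device is actually in triode.
In triode I_D = k_n[V_ov V_DS − ½ V_DS²] and I_D = (V_DD − V_DS)/R_D. Equating: 5.39 V_DS² − 16.75 V_DS + 4.98 = 0, giving V_DS = 0.333 V (the root below V_ov).
I_D = (4.98 − 0.333) / 3.03 = 1.53 mA.

I_D = 1.53 mA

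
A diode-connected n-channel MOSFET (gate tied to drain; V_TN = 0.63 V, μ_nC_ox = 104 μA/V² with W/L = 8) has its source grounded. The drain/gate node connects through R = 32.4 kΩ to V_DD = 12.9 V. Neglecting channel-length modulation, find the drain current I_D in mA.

With gate tied to drain, V_GS = V_DS ≥ V_GS − V_TN, so the device is in saturation.
k_n = μ_nC_ox · (W/L) = 0.832 mA/V².
KCL at the drain: ½ k_n (V_GS − V_TN)² = (V_DD − V_GS)/R.
Let x = V_GS − 0.63. Then 13.5 x² + x − 12.27 = 0, giving x = 0.918 V (positive root), so V_GS = 1.55 V.
I_D = (V_DD − V_GS)/R = (12.9 − 1.55) / 32.4 = 0.35 mA.

I_D = 0.350 mA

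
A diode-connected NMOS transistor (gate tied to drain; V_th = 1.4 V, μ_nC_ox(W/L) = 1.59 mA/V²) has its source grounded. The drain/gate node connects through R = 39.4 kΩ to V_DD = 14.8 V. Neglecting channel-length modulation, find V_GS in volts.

With gate tied to drain, V_GS = V_DS ≥ V_GS − V_th, so the device is in saturation.
KCL at the drain: ½ k_n (V_GS − V_th)² = (V_DD − V_GS)/R.
Let x = V_GS − 1.4. Then 31.3 x² + x − 13.4 = 0, giving x = 0.638 V (positive root), so V_GS = 2.04 V.
I_D = (V_DD − V_GS)/R = (14.8 − 2.04) / 39.4 = 0.324 mA.

V_GS = 2.04 V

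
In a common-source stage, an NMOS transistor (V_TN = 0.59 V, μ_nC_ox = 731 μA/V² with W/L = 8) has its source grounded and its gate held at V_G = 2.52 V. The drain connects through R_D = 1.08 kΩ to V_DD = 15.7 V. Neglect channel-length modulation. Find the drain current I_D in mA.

I_D = 10.9 mA

V_GS = V_G = 2.52 V, so V_ov = 2.52 − 0.59 = 1.93 V.
k_n = μ_nC_ox · (W/L) = 5.848 mA/V².
Assume saturation: I_D = ½ k_n V_ov² = 0.5 × 5.848 × 1.93² = 10.9 mA, giving V_DS = V_DD − I_D R_D = 15.7 − 10.9 × 1.08 = 3.94 V.
V_DS = 3.94 V ≥ V_ov = 1.93 V, confirming saturation.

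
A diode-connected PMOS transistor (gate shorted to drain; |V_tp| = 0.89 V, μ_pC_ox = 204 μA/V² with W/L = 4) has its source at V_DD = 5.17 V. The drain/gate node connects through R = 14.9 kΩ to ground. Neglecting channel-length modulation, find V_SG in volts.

With gate tied to drain, V_SG = V_SD ≥ V_SG − |V_tp|, so the device is in saturation.
k_p = μ_pC_ox · (W/L) = 0.816 mA/V².
KCL at the drain: ½ k_p (V_SG − |V_tp|)² = (V_DD − V_SG)/R.
Let x = V_SG − 0.89. Then 6.08 x² + x − 4.28 = 0, giving x = 0.761 V (positive root), so V_SG = 1.65 V.
I_D = (V_DD − V_SG)/R = (5.17 − 1.65) / 14.9 = 0.236 mA.

V_SG = 1.65 V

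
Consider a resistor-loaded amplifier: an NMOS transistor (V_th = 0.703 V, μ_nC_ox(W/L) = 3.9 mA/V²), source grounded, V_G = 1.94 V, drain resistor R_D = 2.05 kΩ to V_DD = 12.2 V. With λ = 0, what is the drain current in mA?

V_GS = V_G = 1.94 V, so V_ov = 1.94 − 0.703 = 1.24 V.
Assume saturation: I_D = ½ k_n V_ov² = 0.5 × 3.9 × 1.24² = 2.98 mA, giving V_DS = V_DD − I_D R_D = 12.2 − 2.98 × 2.05 = 6.08 V.
V_DS = 6.08 V ≥ V_ov = 1.24 V, confirming saturation.

I_D = 2.98 mA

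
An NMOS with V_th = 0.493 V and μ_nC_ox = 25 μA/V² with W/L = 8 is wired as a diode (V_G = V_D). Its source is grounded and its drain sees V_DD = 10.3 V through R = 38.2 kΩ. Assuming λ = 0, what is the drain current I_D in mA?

I_D = 0.218 mA

With gate tied to drain, V_GS = V_DS ≥ V_GS − V_th, so the device is in saturation.
k_n = μ_nC_ox · (W/L) = 0.2 mA/V².
KCL at the drain: ½ k_n (V_GS − V_th)² = (V_DD − V_GS)/R.
Let x = V_GS − 0.493. Then 3.82 x² + x − 9.807 = 0, giving x = 1.48 V (positive root), so V_GS = 1.97 V.
I_D = (V_DD − V_GS)/R = (10.3 − 1.97) / 38.2 = 0.218 mA.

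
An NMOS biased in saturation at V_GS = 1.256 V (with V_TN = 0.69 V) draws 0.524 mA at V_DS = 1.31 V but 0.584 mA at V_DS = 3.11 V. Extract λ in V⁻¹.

With V_GS fixed, I_D ∝ (1 + λ V_DS) in saturation, so I_D2/I_D1 = (1 + λ V_DS2)/(1 + λ V_DS1).
0.584/0.524 = 1.115 = (1 + 3.11 λ)/(1 + 1.31 λ).
Solving: λ (I_D1 V_DS2 − I_D2 V_DS1) = I_D2 − I_D1, so λ = (0.584 − 0.524) / (0.524 × 3.11 − 0.584 × 1.31) = 0.06 / 0.865 = 0.0694 V⁻¹.

λ = 0.0694 V⁻¹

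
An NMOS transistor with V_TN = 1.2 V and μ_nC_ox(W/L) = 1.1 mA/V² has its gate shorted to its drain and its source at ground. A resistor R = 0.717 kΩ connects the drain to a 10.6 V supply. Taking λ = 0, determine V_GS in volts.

With gate tied to drain, V_GS = V_DS ≥ V_GS − V_TN, so the device is in saturation.
KCL at the drain: ½ k_n (V_GS − V_TN)² = (V_DD − V_GS)/R.
Let x = V_GS − 1.2. Then 0.394 x² + x − 9.4 = 0, giving x = 3.78 V (positive root), so V_GS = 4.98 V.
I_D = (V_DD − V_GS)/R = (10.6 − 4.98) / 0.717 = 7.84 mA.

V_GS = 4.98 V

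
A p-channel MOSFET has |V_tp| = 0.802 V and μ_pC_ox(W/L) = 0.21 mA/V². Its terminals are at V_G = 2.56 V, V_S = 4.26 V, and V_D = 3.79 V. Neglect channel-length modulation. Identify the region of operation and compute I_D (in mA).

V_SG = V_S − V_G = 4.26 − 2.56 = 1.7 V; V_SD = V_S − V_D = 4.26 − 3.79 = 0.47 V.
V_ov = V_SG − |V_tp| = 1.7 − 0.802 = 0.898 V.
Since V_SD = 0.47 V < V_ov = 0.898 V, the device is in the triode region.
I_D = k_p [V_ov · V_SD − ½ V_SD²] = 0.21 × [0.898 × 0.47 − 0.5 × 0.47²] = 0.0654 mA.

Triode; I_D = 0.0654 mA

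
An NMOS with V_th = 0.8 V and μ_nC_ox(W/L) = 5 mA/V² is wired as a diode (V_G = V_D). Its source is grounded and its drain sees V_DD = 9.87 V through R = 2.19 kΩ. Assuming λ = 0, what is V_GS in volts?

With gate tied to drain, V_GS = V_DS ≥ V_GS − V_th, so the device is in saturation.
KCL at the drain: ½ k_n (V_GS − V_th)² = (V_DD − V_GS)/R.
Let x = V_GS − 0.8. Then 5.47 x² + x − 9.07 = 0, giving x = 1.2 V (positive root), so V_GS = 2 V.
I_D = (V_DD − V_GS)/R = (9.87 − 2) / 2.19 = 3.59 mA.

V_GS = 2.00 V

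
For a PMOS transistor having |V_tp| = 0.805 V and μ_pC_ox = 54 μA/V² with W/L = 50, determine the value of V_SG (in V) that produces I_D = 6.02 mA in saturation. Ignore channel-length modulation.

k_p = μ_pC_ox · (W/L) = 2.7 mA/V².
In saturation I_D = ½ k_p (V_SG − |V_tp|)², so V_SG − |V_tp| = √(2 I_D / k_p) = √(2 × 6.02 / 2.7) = 2.11 V.
V_SG = 0.805 + 2.11 = 2.92 V.

V_SG = 2.92 V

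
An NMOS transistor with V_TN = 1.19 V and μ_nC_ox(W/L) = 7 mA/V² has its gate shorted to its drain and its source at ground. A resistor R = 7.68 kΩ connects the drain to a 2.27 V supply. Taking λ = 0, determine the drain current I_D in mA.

With gate tied to drain, V_GS = V_DS ≥ V_GS − V_TN, so the device is in saturation.
KCL at the drain: ½ k_n (V_GS − V_TN)² = (V_DD − V_GS)/R.
Let x = V_GS − 1.19. Then 26.9 x² + x − 1.08 = 0, giving x = 0.183 V (positive root), so V_GS = 1.37 V.
I_D = (V_DD − V_GS)/R = (2.27 − 1.37) / 7.68 = 0.117 mA.

I_D = 0.117 mA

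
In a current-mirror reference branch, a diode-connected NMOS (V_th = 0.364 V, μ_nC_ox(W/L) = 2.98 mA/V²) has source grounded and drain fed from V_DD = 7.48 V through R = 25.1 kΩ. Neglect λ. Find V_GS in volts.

With gate tied to drain, V_GS = V_DS ≥ V_GS − V_th, so the device is in saturation.
KCL at the drain: ½ k_n (V_GS − V_th)² = (V_DD − V_GS)/R.
Let x = V_GS − 0.364. Then 37.4 x² + x − 7.116 = 0, giving x = 0.423 V (positive root), so V_GS = 0.787 V.
I_D = (V_DD − V_GS)/R = (7.48 − 0.787) / 25.1 = 0.267 mA.

V_GS = 0.787 V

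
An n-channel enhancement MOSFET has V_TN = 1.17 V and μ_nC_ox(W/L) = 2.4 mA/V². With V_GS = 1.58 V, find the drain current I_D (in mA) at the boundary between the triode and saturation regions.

I_D = 0.202 mA

At the boundary V_DS = V_ov = V_GS − V_TN = 1.58 − 1.17 = 0.41 V.
I_D = ½ k_n V_ov² = 0.5 × 2.4 × 0.41² = 0.202 mA.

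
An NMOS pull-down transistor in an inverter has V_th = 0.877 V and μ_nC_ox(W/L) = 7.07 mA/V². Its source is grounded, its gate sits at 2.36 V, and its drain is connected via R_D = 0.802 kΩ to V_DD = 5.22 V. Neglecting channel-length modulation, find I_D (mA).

V_GS = V_G = 2.36 V, so V_ov = 2.36 − 0.877 = 1.48 V.
Assume saturation: I_D = ½ k_n V_ov² = 0.5 × 7.07 × 1.48² = 7.77 mA, giving V_DS = V_DD − I_D R_D = 5.22 − 7.77 × 0.802 = -1.02 V.
But -1.02 V < V_ov = 1.48 V, so the device is actually in triode.
In triode I_D = k_n[V_ov V_DS − ½ V_DS²] and I_D = (V_DD − V_DS)/R_D. Equating: 2.84 V_DS² − 9.409 V_DS + 5.22 = 0, giving V_DS = 0.704 V (the root below V_ov).
I_D = (5.22 − 0.704) / 0.802 = 5.63 mA.

I_D = 5.63 mA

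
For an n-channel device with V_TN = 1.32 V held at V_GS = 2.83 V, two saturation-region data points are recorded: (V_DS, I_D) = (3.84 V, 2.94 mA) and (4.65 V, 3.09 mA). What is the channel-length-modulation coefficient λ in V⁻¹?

λ = 0.0831 V⁻¹

With V_GS fixed, I_D ∝ (1 + λ V_DS) in saturation, so I_D2/I_D1 = (1 + λ V_DS2)/(1 + λ V_DS1).
3.09/2.94 = 1.051 = (1 + 4.65 λ)/(1 + 3.84 λ).
Solving: λ (I_D1 V_DS2 − I_D2 V_DS1) = I_D2 − I_D1, so λ = (3.09 − 2.94) / (2.94 × 4.65 − 3.09 × 3.84) = 0.15 / 1.81 = 0.0831 V⁻¹.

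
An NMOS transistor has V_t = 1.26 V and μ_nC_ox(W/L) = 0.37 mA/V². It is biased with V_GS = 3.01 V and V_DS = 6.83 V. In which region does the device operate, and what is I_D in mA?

Saturation; I_D = 0.567 mA

V_ov = V_GS − V_t = 3.01 − 1.26 = 1.75 V.
Since V_DS = 6.83 V ≥ V_ov = 1.75 V, the device is in saturation.
I_D = ½ k_n V_ov² = 0.5 × 0.37 × 1.75² = 0.567 mA.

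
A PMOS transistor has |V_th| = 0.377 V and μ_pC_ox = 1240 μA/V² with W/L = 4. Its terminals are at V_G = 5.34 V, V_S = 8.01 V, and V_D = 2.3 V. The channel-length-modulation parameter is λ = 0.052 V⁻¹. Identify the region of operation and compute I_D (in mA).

V_SG = V_S − V_G = 8.01 − 5.34 = 2.67 V; V_SD = V_S − V_D = 8.01 − 2.3 = 5.71 V.
k_p = μ_pC_ox · (W/L) = 4.96 mA/V².
V_ov = V_SG − |V_th| = 2.67 − 0.377 = 2.29 V.
Since V_SD = 5.71 V ≥ V_ov = 2.29 V, the device is in saturation.
I_D = ½ k_p V_ov² (1 + λ V_SD) = 0.5 × 4.96 × 2.29² × (1 + 0.052 × 5.71) = 16.9 mA.

Saturation; I_D = 16.9 mA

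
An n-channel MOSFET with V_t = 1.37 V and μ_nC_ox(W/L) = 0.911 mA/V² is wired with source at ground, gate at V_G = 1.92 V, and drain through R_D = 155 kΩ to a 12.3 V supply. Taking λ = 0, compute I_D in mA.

V_GS = V_G = 1.92 V, so V_ov = 1.92 − 1.37 = 0.55 V.
Assume saturation: I_D = ½ k_n V_ov² = 0.5 × 0.911 × 0.55² = 0.138 mA, giving V_DS = V_DD − I_D R_D = 12.3 − 0.138 × 155 = -9.06 V.
But -9.06 V < V_ov = 0.55 V, so the device is actually in triode.
In triode I_D = k_n[V_ov V_DS − ½ V_DS²] and I_D = (V_DD − V_DS)/R_D. Equating: 70.6 V_DS² − 78.66 V_DS + 12.3 = 0, giving V_DS = 0.188 V (the root below V_ov).
I_D = (12.3 − 0.188) / 155 = 0.0781 mA.

I_D = 0.0781 mA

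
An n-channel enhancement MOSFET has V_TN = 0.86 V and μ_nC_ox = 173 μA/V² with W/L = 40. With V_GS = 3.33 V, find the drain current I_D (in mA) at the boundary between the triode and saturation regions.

I_D = 21.1 mA

At the boundary V_DS = V_ov = V_GS − V_TN = 3.33 − 0.86 = 2.47 V.
k_n = μ_nC_ox · (W/L) = 6.92 mA/V².
I_D = ½ k_n V_ov² = 0.5 × 6.92 × 2.47² = 21.1 mA.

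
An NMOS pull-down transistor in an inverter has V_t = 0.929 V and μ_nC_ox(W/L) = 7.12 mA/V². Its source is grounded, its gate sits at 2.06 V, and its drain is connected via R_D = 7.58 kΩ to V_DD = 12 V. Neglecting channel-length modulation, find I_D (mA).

V_GS = V_G = 2.06 V, so V_ov = 2.06 − 0.929 = 1.13 V.
Assume saturation: I_D = ½ k_n V_ov² = 0.5 × 7.12 × 1.13² = 4.55 mA, giving V_DS = V_DD − I_D R_D = 12 − 4.55 × 7.58 = -22.5 V.
But -22.5 V < V_ov = 1.13 V, so the device is actually in triode.
In triode I_D = k_n[V_ov V_DS − ½ V_DS²] and I_D = (V_DD − V_DS)/R_D. Equating: 27 V_DS² − 62.04 V_DS + 12 = 0, giving V_DS = 0.213 V (the root below V_ov).
I_D = (12 − 0.213) / 7.58 = 1.55 mA.

I_D = 1.55 mA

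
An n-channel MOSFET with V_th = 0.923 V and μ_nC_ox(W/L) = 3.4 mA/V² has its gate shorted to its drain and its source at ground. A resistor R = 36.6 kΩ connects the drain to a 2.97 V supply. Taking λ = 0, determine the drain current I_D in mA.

I_D = 0.0512 mA

With gate tied to drain, V_GS = V_DS ≥ V_GS − V_th, so the device is in saturation.
KCL at the drain: ½ k_n (V_GS − V_th)² = (V_DD − V_GS)/R.
Let x = V_GS − 0.923. Then 62.2 x² + x − 2.047 = 0, giving x = 0.174 V (positive root), so V_GS = 1.1 V.
I_D = (V_DD − V_GS)/R = (2.97 − 1.1) / 36.6 = 0.0512 mA.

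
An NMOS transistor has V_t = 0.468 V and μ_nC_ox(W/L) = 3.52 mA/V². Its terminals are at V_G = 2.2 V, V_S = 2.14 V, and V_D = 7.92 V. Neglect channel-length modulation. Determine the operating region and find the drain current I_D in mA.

Cutoff; I_D = 0 mA

V_GS = V_G − V_S = 2.2 − 2.14 = 0.06 V; V_DS = V_D − V_S = 7.92 − 2.14 = 5.78 V.
V_GS = 0.06 V < V_t = 0.468 V, so the transistor is in cutoff.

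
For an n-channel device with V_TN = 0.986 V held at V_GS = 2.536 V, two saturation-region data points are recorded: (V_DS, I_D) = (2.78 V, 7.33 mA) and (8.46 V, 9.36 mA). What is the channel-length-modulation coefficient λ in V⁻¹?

λ = 0.0564 V⁻¹

With V_GS fixed, I_D ∝ (1 + λ V_DS) in saturation, so I_D2/I_D1 = (1 + λ V_DS2)/(1 + λ V_DS1).
9.36/7.33 = 1.277 = (1 + 8.46 λ)/(1 + 2.78 λ).
Solving: λ (I_D1 V_DS2 − I_D2 V_DS1) = I_D2 − I_D1, so λ = (9.36 − 7.33) / (7.33 × 8.46 − 9.36 × 2.78) = 2.03 / 36 = 0.0564 V⁻¹.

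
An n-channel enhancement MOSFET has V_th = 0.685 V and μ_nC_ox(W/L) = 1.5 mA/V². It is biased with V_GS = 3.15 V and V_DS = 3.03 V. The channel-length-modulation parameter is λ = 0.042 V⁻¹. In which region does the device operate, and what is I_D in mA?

Saturation; I_D = 5.14 mA

V_ov = V_GS − V_th = 3.15 − 0.685 = 2.46 V.
Since V_DS = 3.03 V ≥ V_ov = 2.46 V, the device is in saturation.
I_D = ½ k_n V_ov² (1 + λ V_DS) = 0.5 × 1.5 × 2.46² × (1 + 0.042 × 3.03) = 5.14 mA.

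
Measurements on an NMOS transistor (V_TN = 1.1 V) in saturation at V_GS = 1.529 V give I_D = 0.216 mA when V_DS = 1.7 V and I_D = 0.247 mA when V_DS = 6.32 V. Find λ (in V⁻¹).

With V_GS fixed, I_D ∝ (1 + λ V_DS) in saturation, so I_D2/I_D1 = (1 + λ V_DS2)/(1 + λ V_DS1).
0.247/0.216 = 1.144 = (1 + 6.32 λ)/(1 + 1.7 λ).
Solving: λ (I_D1 V_DS2 − I_D2 V_DS1) = I_D2 − I_D1, so λ = (0.247 − 0.216) / (0.216 × 6.32 − 0.247 × 1.7) = 0.031 / 0.945 = 0.0328 V⁻¹.

λ = 0.0328 V⁻¹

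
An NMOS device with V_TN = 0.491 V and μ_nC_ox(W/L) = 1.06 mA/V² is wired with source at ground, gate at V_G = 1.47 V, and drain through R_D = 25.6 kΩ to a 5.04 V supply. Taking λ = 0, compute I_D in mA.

I_D = 0.189 mA

V_GS = V_G = 1.47 V, so V_ov = 1.47 − 0.491 = 0.979 V.
Assume saturation: I_D = ½ k_n V_ov² = 0.5 × 1.06 × 0.979² = 0.508 mA, giving V_DS = V_DD − I_D R_D = 5.04 − 0.508 × 25.6 = -7.96 V.
But -7.96 V < V_ov = 0.979 V, so the device is actually in triode.
In triode I_D = k_n[V_ov V_DS − ½ V_DS²] and I_D = (V_DD − V_DS)/R_D. Equating: 13.6 V_DS² − 27.57 V_DS + 5.04 = 0, giving V_DS = 0.203 V (the root below V_ov).
I_D = (5.04 − 0.203) / 25.6 = 0.189 mA.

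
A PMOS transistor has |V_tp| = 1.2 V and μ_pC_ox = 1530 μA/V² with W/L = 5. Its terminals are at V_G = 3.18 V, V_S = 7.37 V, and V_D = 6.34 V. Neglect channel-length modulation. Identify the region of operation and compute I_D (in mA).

Triode; I_D = 19.5 mA

V_SG = V_S − V_G = 7.37 − 3.18 = 4.19 V; V_SD = V_S − V_D = 7.37 − 6.34 = 1.03 V.
k_p = μ_pC_ox · (W/L) = 7.65 mA/V².
V_ov = V_SG − |V_tp| = 4.19 − 1.2 = 2.99 V.
Since V_SD = 1.03 V < V_ov = 2.99 V, the device is in the triode region.
I_D = k_p [V_ov · V_SD − ½ V_SD²] = 7.65 × [2.99 × 1.03 − 0.5 × 1.03²] = 19.5 mA.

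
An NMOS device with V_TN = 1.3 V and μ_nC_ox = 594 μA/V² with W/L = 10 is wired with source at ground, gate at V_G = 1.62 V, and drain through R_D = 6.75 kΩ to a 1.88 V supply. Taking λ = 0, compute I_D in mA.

I_D = 0.251 mA

V_GS = V_G = 1.62 V, so V_ov = 1.62 − 1.3 = 0.32 V.
k_n = μ_nC_ox · (W/L) = 5.94 mA/V².
Assume saturation: I_D = ½ k_n V_ov² = 0.5 × 5.94 × 0.32² = 0.304 mA, giving V_DS = V_DD − I_D R_D = 1.88 − 0.304 × 6.75 = -0.173 V.
But -0.173 V < V_ov = 0.32 V, so the device is actually in triode.
In triode I_D = k_n[V_ov V_DS − ½ V_DS²] and I_D = (V_DD − V_DS)/R_D. Equating: 20 V_DS² − 13.83 V_DS + 1.88 = 0, giving V_DS = 0.186 V (the root below V_ov).
I_D = (1.88 − 0.186) / 6.75 = 0.251 mA.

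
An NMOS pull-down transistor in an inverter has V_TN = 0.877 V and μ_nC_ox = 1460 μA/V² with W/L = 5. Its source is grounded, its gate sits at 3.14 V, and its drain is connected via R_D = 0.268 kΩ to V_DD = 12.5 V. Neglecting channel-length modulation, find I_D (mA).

V_GS = V_G = 3.14 V, so V_ov = 3.14 − 0.877 = 2.26 V.
k_n = μ_nC_ox · (W/L) = 7.3 mA/V².
Assume saturation: I_D = ½ k_n V_ov² = 0.5 × 7.3 × 2.26² = 18.7 mA, giving V_DS = V_DD − I_D R_D = 12.5 − 18.7 × 0.268 = 7.49 V.
V_DS = 7.49 V ≥ V_ov = 2.26 V, confirming saturation.

I_D = 18.7 mA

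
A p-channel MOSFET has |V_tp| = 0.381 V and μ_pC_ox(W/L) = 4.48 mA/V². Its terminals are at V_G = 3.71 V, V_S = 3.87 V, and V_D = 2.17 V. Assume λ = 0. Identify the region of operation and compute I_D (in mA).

V_SG = V_S − V_G = 3.87 − 3.71 = 0.16 V; V_SD = V_S − V_D = 3.87 − 2.17 = 1.7 V.
V_SG = 0.16 V < |V_tp| = 0.381 V, so the transistor is in cutoff.

Cutoff; I_D = 0 mA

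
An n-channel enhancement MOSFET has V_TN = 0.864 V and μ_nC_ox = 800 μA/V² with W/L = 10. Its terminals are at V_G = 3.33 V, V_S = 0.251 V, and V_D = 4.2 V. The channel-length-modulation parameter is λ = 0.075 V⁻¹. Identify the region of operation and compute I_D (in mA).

Saturation; I_D = 25.4 mA

V_GS = V_G − V_S = 3.33 − 0.251 = 3.08 V; V_DS = V_D − V_S = 4.2 − 0.251 = 3.95 V.
k_n = μ_nC_ox · (W/L) = 8 mA/V².
V_ov = V_GS − V_TN = 3.08 − 0.864 = 2.22 V.
Since V_DS = 3.95 V ≥ V_ov = 2.22 V, the device is in saturation.
I_D = ½ k_n V_ov² (1 + λ V_DS) = 0.5 × 8 × 2.22² × (1 + 0.075 × 3.95) = 25.4 mA.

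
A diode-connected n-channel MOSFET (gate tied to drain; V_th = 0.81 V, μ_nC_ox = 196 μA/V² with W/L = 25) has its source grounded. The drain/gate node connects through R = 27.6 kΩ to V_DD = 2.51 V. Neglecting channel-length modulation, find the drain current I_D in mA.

With gate tied to drain, V_GS = V_DS ≥ V_GS − V_th, so the device is in saturation.
k_n = μ_nC_ox · (W/L) = 4.9 mA/V².
KCL at the drain: ½ k_n (V_GS − V_th)² = (V_DD − V_GS)/R.
Let x = V_GS − 0.81. Then 67.6 x² + x − 1.7 = 0, giving x = 0.151 V (positive root), so V_GS = 0.961 V.
I_D = (V_DD − V_GS)/R = (2.51 − 0.961) / 27.6 = 0.0561 mA.

I_D = 0.0561 mA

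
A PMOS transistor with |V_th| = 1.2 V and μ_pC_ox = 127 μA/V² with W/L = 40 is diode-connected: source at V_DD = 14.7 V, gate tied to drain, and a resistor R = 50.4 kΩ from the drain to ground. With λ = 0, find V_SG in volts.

V_SG = 1.52 V

With gate tied to drain, V_SG = V_SD ≥ V_SG − |V_th|, so the device is in saturation.
k_p = μ_pC_ox · (W/L) = 5.08 mA/V².
KCL at the drain: ½ k_p (V_SG − |V_th|)² = (V_DD − V_SG)/R.
Let x = V_SG − 1.2. Then 128 x² + x − 13.5 = 0, giving x = 0.321 V (positive root), so V_SG = 1.52 V.
I_D = (V_DD − V_SG)/R = (14.7 − 1.52) / 50.4 = 0.261 mA.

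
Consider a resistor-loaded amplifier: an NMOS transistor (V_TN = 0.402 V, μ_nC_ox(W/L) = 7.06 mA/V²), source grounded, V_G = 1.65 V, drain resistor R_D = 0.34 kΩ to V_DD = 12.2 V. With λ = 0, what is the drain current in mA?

V_GS = V_G = 1.65 V, so V_ov = 1.65 − 0.402 = 1.25 V.
Assume saturation: I_D = ½ k_n V_ov² = 0.5 × 7.06 × 1.25² = 5.5 mA, giving V_DS = V_DD − I_D R_D = 12.2 − 5.5 × 0.34 = 10.3 V.
V_DS = 10.3 V ≥ V_ov = 1.25 V, confirming saturation.

I_D = 5.50 mA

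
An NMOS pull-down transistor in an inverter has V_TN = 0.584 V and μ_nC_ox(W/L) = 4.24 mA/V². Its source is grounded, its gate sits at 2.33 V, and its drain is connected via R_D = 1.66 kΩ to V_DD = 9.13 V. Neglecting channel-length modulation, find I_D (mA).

I_D = 4.96 mA

V_GS = V_G = 2.33 V, so V_ov = 2.33 − 0.584 = 1.75 V.
Assume saturation: I_D = ½ k_n V_ov² = 0.5 × 4.24 × 1.75² = 6.46 mA, giving V_DS = V_DD − I_D R_D = 9.13 − 6.46 × 1.66 = -1.6 V.
But -1.6 V < V_ov = 1.75 V, so the device is actually in triode.
In triode I_D = k_n[V_ov V_DS − ½ V_DS²] and I_D = (V_DD − V_DS)/R_D. Equating: 3.52 V_DS² − 13.29 V_DS + 9.13 = 0, giving V_DS = 0.903 V (the root below V_ov).
I_D = (9.13 − 0.903) / 1.66 = 4.96 mA.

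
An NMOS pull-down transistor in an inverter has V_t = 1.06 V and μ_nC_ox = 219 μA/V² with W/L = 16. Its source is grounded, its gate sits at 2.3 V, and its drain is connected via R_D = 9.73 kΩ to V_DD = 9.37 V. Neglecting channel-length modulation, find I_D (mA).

V_GS = V_G = 2.3 V, so V_ov = 2.3 − 1.06 = 1.24 V.
k_n = μ_nC_ox · (W/L) = 3.504 mA/V².
Assume saturation: I_D = ½ k_n V_ov² = 0.5 × 3.504 × 1.24² = 2.69 mA, giving V_DS = V_DD − I_D R_D = 9.37 − 2.69 × 9.73 = -16.8 V.
But -16.8 V < V_ov = 1.24 V, so the device is actually in triode.
In triode I_D = k_n[V_ov V_DS − ½ V_DS²] and I_D = (V_DD − V_DS)/R_D. Equating: 17 V_DS² − 43.28 V_DS + 9.37 = 0, giving V_DS = 0.239 V (the root below V_ov).
I_D = (9.37 − 0.239) / 9.73 = 0.938 mA.

I_D = 0.938 mA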